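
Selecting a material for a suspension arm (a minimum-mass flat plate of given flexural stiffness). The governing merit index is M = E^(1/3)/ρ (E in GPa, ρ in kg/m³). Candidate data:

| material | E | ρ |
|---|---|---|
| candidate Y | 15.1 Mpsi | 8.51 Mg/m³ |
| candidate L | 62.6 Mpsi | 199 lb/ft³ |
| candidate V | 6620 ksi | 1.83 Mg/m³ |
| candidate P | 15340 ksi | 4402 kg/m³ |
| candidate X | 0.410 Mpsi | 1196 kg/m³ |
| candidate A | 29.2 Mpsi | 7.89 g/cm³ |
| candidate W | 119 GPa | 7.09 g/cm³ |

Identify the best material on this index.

In SI units:
  candidate Y: E = 104.1 GPa, ρ = 8510 kg/m³
  candidate L: E = 431.6 GPa, ρ = 3188 kg/m³
  candidate V: E = 45.64 GPa, ρ = 1830 kg/m³
  candidate P: E = 105.8 GPa, ρ = 4402 kg/m³
  candidate X: E = 2.827 GPa, ρ = 1196 kg/m³
  candidate A: E = 201.3 GPa, ρ = 7890 kg/m³
  candidate W: E = 119.0 GPa, ρ = 7090 kg/m³
  candidate L: M = 2.37×10⁻³
  candidate V: M = 1.95×10⁻³
  candidate X: M = 1.18×10⁻³
  candidate P: M = 1.07×10⁻³
  candidate A: M = 0.743×10⁻³
  candidate W: M = 0.694×10⁻³
  candidate Y: M = 0.553×10⁻³
The maximum is for candidate L.

candidate L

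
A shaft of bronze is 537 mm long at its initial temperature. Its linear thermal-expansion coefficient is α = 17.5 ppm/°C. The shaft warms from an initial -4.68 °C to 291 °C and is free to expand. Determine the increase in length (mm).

ΔT = 291 − (-4.68) = 295.7 K.
ΔL = α·L₀·ΔT = 17.5×10⁻⁶ × 537 mm × 295.7 K = 2.78 mm.

2.78 mm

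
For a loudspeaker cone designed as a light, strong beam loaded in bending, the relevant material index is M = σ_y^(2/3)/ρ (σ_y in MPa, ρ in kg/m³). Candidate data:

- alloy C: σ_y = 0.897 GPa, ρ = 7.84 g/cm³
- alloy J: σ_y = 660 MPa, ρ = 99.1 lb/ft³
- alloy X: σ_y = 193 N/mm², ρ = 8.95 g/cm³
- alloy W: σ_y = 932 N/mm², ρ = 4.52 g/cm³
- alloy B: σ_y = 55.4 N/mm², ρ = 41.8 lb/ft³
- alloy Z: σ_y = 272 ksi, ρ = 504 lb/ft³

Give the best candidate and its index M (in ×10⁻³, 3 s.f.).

alloy J, M = 47.8×10⁻³

Normalizing units and computing the index:
  alloy C: σ_y = 897.0 MPa, ρ = 7840 kg/m³
  alloy J: σ_y = 660.0 MPa, ρ = 1587 kg/m³
  alloy X: σ_y = 193.0 MPa, ρ = 8950 kg/m³
  alloy W: σ_y = 932.0 MPa, ρ = 4520 kg/m³
  alloy B: σ_y = 55.40 MPa, ρ = 669.6 kg/m³
  alloy Z: σ_y = 1875 MPa, ρ = 8073 kg/m³
  alloy J: M = 47.8×10⁻³
  alloy B: M = 21.7×10⁻³
  alloy W: M = 21.1×10⁻³
  alloy Z: M = 18.8×10⁻³
  alloy C: M = 11.9×10⁻³
  alloy X: M = 3.73×10⁻³
Alloy J has the largest M.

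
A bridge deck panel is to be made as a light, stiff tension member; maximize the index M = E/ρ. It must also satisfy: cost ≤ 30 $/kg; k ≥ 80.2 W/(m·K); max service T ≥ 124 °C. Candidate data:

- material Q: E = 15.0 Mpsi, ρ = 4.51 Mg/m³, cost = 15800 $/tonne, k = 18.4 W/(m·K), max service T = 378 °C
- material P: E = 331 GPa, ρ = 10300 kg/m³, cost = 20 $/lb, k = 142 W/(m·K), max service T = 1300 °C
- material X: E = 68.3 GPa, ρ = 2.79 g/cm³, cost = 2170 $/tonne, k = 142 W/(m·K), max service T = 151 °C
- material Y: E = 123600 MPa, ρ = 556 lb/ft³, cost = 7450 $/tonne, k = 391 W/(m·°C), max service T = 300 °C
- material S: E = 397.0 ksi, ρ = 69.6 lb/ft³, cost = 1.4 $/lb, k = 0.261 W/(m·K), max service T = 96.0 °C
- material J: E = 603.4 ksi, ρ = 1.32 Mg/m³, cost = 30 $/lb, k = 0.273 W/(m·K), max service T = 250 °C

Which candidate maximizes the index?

material X

Screen on constraints: cost ≤ 30 $/kg; k ≥ 80.2 W/(m·K); max service T ≥ 124 °C. Survivors: material X, material Y.
In SI units:
  material X: E = 68.30 GPa, ρ = 2790 kg/m³
  material Y: E = 123.6 GPa, ρ = 8906 kg/m³
  material X: M = 24.5 MN·m/kg
  material Y: M = 13.9 MN·m/kg
Material X ranks first.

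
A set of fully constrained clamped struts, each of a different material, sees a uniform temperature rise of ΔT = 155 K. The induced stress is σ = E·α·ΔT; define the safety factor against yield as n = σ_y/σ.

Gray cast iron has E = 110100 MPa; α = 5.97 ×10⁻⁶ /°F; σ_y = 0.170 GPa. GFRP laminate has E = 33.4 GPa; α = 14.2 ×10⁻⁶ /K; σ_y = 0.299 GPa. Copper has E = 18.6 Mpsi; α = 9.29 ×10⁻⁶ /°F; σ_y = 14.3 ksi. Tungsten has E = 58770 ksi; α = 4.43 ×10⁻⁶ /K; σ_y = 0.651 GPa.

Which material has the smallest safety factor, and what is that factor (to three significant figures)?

Per material, after unit conversion:
  gray cast iron: E = 110.1, α = 10.7, σ_y = 170.0 → σ = 183 MPa, n = 0.927
  GFRP laminate: E = 33.40, α = 14.2, σ_y = 299.0 → σ = 73.5 MPa, n = 4.07
  copper: E = 128.2, α = 16.7, σ_y = 98.60 → σ = 332 MPa, n = 0.297
  tungsten: E = 405.2, α = 4.43, σ_y = 651.0 → σ = 278 MPa, n = 2.34
Copper has the lowest safety factor, n = 0.297.

copper, n = 0.297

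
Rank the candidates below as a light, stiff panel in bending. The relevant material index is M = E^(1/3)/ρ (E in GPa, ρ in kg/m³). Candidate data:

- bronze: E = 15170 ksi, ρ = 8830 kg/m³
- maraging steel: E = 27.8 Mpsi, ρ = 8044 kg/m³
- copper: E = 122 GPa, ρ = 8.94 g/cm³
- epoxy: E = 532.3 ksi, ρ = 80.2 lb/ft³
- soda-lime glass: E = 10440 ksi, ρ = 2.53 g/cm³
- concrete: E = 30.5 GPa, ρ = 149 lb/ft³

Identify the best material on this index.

soda-lime glass

Putting every candidate on a common basis:
  bronze: E = 104.6 GPa, ρ = 8830 kg/m³
  maraging steel: E = 191.7 GPa, ρ = 8044 kg/m³
  copper: E = 122.0 GPa, ρ = 8940 kg/m³
  epoxy: E = 3.670 GPa, ρ = 1285 kg/m³
  soda-lime glass: E = 71.98 GPa, ρ = 2530 kg/m³
  concrete: E = 30.50 GPa, ρ = 2387 kg/m³
  soda-lime glass: M = 1.64×10⁻³
  concrete: M = 1.31×10⁻³
  epoxy: M = 1.20×10⁻³
  maraging steel: M = 0.717×10⁻³
  copper: M = 0.555×10⁻³
  bronze: M = 0.534×10⁻³
Soda-lime glass has the largest M.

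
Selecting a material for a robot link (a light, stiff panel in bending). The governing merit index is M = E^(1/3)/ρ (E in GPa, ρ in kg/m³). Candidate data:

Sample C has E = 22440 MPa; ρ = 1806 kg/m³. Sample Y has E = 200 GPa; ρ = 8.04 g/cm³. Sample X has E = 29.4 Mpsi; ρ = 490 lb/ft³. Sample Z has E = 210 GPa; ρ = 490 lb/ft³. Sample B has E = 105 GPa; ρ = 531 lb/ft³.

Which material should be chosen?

sample C

Putting every candidate on a common basis:
  sample C: E = 22.44 GPa, ρ = 1806 kg/m³
  sample Y: E = 200.0 GPa, ρ = 8040 kg/m³
  sample X: E = 202.7 GPa, ρ = 7849 kg/m³
  sample Z: E = 210.0 GPa, ρ = 7849 kg/m³
  sample B: E = 105.0 GPa, ρ = 8506 kg/m³
  sample C: M = 1.56×10⁻³
  sample Z: M = 0.757×10⁻³
  sample X: M = 0.748×10⁻³
  sample Y: M = 0.727×10⁻³
  sample B: M = 0.555×10⁻³
Sample C has the largest M.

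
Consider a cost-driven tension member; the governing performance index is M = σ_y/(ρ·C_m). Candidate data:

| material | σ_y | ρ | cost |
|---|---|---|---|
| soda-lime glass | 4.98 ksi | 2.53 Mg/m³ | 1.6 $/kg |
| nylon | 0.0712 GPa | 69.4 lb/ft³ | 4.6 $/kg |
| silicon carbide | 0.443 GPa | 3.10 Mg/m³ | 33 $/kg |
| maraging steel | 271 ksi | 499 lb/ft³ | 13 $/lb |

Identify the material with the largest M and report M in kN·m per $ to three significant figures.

After converting to SI:
  soda-lime glass: σ_y = 34.34 MPa, ρ = 2530 kg/m³, cost = 1.600 $/kg
  nylon: σ_y = 71.20 MPa, ρ = 1112 kg/m³, cost = 4.600 $/kg
  silicon carbide: σ_y = 443.0 MPa, ρ = 3100 kg/m³, cost = 33.00 $/kg
  maraging steel: σ_y = 1868 MPa, ρ = 7993 kg/m³, cost = 28.66 $/kg
  nylon: M = 13.9 kN·m per $
  soda-lime glass: M = 8.48 kN·m per $
  maraging steel: M = 8.16 kN·m per $
  silicon carbide: M = 4.33 kN·m per $
The maximum is for nylon.

nylon, M = 13.9 kN·m per $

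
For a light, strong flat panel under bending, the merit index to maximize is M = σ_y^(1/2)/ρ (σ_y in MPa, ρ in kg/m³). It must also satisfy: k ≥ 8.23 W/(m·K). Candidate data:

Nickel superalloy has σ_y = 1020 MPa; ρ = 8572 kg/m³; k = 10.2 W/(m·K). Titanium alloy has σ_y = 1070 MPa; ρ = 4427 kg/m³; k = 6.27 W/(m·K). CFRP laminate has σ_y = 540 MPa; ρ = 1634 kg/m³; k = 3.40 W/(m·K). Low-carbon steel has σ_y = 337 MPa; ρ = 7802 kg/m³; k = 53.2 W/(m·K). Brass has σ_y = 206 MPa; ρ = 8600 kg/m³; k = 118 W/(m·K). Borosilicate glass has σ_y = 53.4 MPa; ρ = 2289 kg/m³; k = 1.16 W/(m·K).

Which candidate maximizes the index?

nickel superalloy

Screen on constraints: k ≥ 8.23 W/(m·K). Survivors: nickel superalloy, low-carbon steel, brass.
Computing M directly (units already consistent):
  nickel superalloy: M = 3.73×10⁻³
  low-carbon steel: M = 2.35×10⁻³
  brass: M = 1.67×10⁻³
Highest index: nickel superalloy.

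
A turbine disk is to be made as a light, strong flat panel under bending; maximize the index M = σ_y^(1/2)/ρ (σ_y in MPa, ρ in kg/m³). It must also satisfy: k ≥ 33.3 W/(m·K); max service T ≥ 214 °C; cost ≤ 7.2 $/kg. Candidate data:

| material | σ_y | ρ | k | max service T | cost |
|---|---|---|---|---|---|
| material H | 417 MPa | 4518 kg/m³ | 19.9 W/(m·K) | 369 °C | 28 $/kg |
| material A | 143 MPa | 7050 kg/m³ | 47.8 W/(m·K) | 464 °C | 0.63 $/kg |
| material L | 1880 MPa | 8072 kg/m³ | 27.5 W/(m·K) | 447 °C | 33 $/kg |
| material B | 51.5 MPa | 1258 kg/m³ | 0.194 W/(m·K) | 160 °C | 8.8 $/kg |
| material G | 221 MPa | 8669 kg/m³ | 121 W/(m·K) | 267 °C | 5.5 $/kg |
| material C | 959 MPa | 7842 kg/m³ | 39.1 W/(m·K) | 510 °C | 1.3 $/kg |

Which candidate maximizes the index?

material C

Screen on constraints: k ≥ 33.3 W/(m·K); max service T ≥ 214 °C; cost ≤ 7.2 $/kg. Survivors: material A, material G, material C.
Evaluate M for each candidate:
  material C: M = 3.95×10⁻³
  material G: M = 1.71×10⁻³
  material A: M = 1.70×10⁻³
Highest index: material C.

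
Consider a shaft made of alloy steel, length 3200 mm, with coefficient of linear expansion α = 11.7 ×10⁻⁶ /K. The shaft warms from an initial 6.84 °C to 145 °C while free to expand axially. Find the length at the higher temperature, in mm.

ΔT = 145 − 6.84 = 138.2 K.
ΔL = α·L₀·ΔT = 11.7×10⁻⁶ × 3200 mm × 138.2 K = 5.17 mm.
L = L₀ + ΔL = 3200 + 5.17 = 3205.2 mm.

3205.2 mm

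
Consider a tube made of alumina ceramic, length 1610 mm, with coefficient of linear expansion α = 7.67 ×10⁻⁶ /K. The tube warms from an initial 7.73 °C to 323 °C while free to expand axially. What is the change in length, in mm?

3.89 mm

ΔT = 323 − 7.73 = 315.3 K.
ΔL = α·L₀·ΔT = 7.67×10⁻⁶ × 1610 mm × 315.3 K = 3.89 mm.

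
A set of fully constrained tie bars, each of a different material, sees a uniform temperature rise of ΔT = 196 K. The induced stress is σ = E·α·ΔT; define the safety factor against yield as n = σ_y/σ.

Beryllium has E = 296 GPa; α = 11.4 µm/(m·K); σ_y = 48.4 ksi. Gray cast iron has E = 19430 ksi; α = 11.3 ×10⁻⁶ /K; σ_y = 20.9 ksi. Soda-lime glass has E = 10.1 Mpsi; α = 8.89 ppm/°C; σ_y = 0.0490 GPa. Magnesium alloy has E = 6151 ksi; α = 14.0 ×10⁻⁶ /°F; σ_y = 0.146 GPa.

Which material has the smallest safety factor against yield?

With everything in SI (GPa, ×10⁻⁶/K, MPa):
  beryllium: E = 296.0, α = 11.4, σ_y = 333.7 → σ = 661 MPa, n = 0.505
  gray cast iron: E = 134.0, α = 11.3, σ_y = 144.1 → σ = 297 MPa, n = 0.486
  soda-lime glass: E = 69.64, α = 8.89, σ_y = 49.00 → σ = 121 MPa, n = 0.404
  magnesium alloy: E = 42.41, α = 25.2, σ_y = 146.0 → σ = 209 MPa, n = 0.697
The minimum is soda-lime glass at n = 0.404.

soda-lime glass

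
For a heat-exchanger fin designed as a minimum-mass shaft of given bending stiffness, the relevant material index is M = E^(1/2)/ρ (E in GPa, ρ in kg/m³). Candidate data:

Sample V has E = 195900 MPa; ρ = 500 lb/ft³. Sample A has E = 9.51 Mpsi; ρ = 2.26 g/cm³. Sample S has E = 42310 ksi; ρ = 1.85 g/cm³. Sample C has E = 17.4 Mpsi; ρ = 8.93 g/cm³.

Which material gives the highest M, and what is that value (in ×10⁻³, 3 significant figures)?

sample S, M = 9.23×10⁻³

Normalizing units and computing the index:
  sample V: E = 195.9 GPa, ρ = 8009 kg/m³
  sample A: E = 65.57 GPa, ρ = 2260 kg/m³
  sample S: E = 291.7 GPa, ρ = 1850 kg/m³
  sample C: E = 120.0 GPa, ρ = 8930 kg/m³
  sample S: M = 9.23×10⁻³
  sample A: M = 3.58×10⁻³
  sample V: M = 1.75×10⁻³
  sample C: M = 1.23×10⁻³
Highest index: sample S.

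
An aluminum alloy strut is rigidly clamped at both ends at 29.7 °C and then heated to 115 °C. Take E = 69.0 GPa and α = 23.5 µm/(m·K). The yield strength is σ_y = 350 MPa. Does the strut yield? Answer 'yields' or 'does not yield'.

ΔT = 85.30 K. Constrained thermal stress σ = E·α·ΔT = 69.00×10³ MPa × 23.5×10⁻⁶ × 85.30 = 138 MPa (compressive).
Compare to σ_y = 350 MPa: σ < σ_y, so it does not yield.

does not yield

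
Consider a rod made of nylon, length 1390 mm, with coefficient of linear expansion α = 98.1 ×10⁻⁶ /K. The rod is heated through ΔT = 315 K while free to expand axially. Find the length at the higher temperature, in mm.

1433.0 mm

ΔL = α·L₀·ΔT = 98.1×10⁻⁶ × 1390 mm × 315.0 K = 43.0 mm.
L = L₀ + ΔL = 1390 + 43.0 = 1433.0 mm.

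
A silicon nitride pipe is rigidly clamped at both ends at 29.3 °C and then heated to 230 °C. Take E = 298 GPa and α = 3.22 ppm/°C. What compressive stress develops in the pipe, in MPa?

193 MPa

ΔT = 200.7 K. Constrained thermal stress σ = E·α·ΔT = 298.0×10³ MPa × 3.22×10⁻⁶ × 200.7 = 193 MPa (compressive).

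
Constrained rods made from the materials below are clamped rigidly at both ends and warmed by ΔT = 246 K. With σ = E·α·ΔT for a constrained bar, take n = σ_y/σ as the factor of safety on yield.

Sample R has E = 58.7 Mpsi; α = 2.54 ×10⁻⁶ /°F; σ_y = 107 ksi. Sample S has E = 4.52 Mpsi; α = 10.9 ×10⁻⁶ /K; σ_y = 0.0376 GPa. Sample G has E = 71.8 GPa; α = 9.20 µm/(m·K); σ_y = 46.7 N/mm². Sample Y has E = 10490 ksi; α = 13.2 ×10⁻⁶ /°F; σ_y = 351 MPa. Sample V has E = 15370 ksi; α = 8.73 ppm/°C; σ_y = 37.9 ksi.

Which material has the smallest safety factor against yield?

In consistent units (E in GPa, α in ×10⁻⁶/K, σ_y in MPa):
  sample R: E = 404.7, α = 4.57, σ_y = 737.7 → σ = 455 MPa, n = 1.62
  sample S: E = 31.16, α = 10.9, σ_y = 37.60 → σ = 83.6 MPa, n = 0.450
  sample G: E = 71.80, α = 9.20, σ_y = 46.70 → σ = 162 MPa, n = 0.287
  sample Y: E = 72.33, α = 23.8, σ_y = 351.0 → σ = 423 MPa, n = 0.830
  sample V: E = 106.0, α = 8.73, σ_y = 261.3 → σ = 228 MPa, n = 1.15
Sample G has the lowest safety factor, n = 0.287.

sample G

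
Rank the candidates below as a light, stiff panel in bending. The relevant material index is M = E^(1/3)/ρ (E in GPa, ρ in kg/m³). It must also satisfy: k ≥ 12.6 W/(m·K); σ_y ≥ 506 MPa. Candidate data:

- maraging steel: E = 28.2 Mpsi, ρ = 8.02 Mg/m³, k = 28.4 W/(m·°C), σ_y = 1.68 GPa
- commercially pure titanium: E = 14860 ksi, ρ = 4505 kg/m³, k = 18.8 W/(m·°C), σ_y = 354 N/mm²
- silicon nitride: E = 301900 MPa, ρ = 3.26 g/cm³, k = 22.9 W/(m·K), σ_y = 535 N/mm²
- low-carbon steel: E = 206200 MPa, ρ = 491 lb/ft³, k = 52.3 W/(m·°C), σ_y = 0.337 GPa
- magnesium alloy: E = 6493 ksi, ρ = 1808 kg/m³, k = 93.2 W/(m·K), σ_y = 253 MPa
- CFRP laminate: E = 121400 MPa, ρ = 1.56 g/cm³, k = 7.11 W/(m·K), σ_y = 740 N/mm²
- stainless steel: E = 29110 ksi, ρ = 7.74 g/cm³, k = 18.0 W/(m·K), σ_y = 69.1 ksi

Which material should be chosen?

Screen on constraints: k ≥ 12.6 W/(m·K); σ_y ≥ 506 MPa. Survivors: maraging steel, silicon nitride.
Convert each candidate to consistent units, then evaluate M:
  maraging steel: E = 194.4 GPa, ρ = 8020 kg/m³
  silicon nitride: E = 301.9 GPa, ρ = 3260 kg/m³
  silicon nitride: M = 2.06×10⁻³
  maraging steel: M = 0.722×10⁻³
Highest index: silicon nitride.

silicon nitride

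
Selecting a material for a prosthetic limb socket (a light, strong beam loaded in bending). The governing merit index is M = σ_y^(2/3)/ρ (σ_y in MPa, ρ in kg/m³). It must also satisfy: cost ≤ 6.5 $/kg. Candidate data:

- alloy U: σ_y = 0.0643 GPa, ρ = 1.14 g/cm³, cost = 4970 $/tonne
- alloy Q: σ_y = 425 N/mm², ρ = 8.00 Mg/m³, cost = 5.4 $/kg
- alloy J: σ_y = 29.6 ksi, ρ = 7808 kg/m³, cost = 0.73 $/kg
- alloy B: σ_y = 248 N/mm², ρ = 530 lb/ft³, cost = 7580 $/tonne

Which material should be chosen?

alloy U

Screen on constraints: cost ≤ 6.5 $/kg. Survivors: alloy U, alloy Q, alloy J.
After converting to SI:
  alloy U: σ_y = 64.30 MPa, ρ = 1140 kg/m³
  alloy Q: σ_y = 425.0 MPa, ρ = 8000 kg/m³
  alloy J: σ_y = 204.1 MPa, ρ = 7808 kg/m³
  alloy U: M = 14.1×10⁻³
  alloy Q: M = 7.07×10⁻³
  alloy J: M = 4.44×10⁻³
Alloy U ranks first.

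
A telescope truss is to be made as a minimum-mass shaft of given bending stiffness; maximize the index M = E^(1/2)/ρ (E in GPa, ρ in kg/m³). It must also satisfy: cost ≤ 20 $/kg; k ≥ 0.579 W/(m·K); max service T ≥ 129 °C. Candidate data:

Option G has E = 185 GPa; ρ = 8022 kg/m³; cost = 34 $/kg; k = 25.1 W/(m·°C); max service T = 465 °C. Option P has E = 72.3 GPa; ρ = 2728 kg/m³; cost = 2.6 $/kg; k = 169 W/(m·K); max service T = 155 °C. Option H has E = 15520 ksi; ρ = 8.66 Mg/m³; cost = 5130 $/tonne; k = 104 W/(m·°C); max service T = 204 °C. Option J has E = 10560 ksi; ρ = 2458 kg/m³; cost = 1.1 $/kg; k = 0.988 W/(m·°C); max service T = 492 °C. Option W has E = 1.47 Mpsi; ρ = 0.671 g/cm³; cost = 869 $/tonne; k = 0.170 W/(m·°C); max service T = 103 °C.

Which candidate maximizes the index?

Screen on constraints: cost ≤ 20 $/kg; k ≥ 0.579 W/(m·K); max service T ≥ 129 °C. Survivors: option P, option H, option J.
After converting to SI:
  option P: E = 72.30 GPa, ρ = 2728 kg/m³
  option H: E = 107.0 GPa, ρ = 8660 kg/m³
  option J: E = 72.81 GPa, ρ = 2458 kg/m³
  option J: M = 3.47×10⁻³
  option P: M = 3.12×10⁻³
  option H: M = 1.19×10⁻³
Option J ranks first.

option J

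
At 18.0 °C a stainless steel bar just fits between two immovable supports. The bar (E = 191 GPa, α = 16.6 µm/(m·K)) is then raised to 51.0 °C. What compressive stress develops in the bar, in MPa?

105 MPa

ΔT = 33.00 K. Constrained thermal stress σ = E·α·ΔT = 191.0×10³ MPa × 16.6×10⁻⁶ × 33.00 = 105 MPa (compressive).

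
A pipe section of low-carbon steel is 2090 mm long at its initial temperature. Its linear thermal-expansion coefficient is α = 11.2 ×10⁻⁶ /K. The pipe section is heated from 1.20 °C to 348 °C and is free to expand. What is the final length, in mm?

2098.1 mm

ΔT = 348 − 1.20 = 346.8 K.
ΔL = α·L₀·ΔT = 11.2×10⁻⁶ × 2090 mm × 346.8 K = 8.12 mm.
L = L₀ + ΔL = 2090 + 8.12 = 2098.1 mm.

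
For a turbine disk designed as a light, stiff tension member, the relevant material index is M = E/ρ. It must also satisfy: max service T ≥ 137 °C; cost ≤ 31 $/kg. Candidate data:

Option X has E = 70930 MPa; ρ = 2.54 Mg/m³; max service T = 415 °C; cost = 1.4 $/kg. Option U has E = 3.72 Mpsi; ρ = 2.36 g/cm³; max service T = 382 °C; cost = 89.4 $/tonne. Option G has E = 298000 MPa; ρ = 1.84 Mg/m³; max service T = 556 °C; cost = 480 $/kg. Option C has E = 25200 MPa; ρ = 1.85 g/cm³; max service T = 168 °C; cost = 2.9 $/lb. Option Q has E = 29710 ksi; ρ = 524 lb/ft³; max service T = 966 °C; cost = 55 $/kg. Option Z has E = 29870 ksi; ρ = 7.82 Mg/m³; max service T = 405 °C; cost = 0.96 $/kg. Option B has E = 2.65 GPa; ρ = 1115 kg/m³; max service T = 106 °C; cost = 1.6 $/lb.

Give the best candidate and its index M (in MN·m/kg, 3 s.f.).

Screen on constraints: max service T ≥ 137 °C; cost ≤ 31 $/kg. Survivors: option X, option U, option C, option Z.
Convert each candidate to consistent units, then evaluate M:
  option X: E = 70.93 GPa, ρ = 2540 kg/m³
  option U: E = 25.65 GPa, ρ = 2360 kg/m³
  option C: E = 25.20 GPa, ρ = 1850 kg/m³
  option Z: E = 205.9 GPa, ρ = 7820 kg/m³
  option X: M = 27.9 MN·m/kg
  option Z: M = 26.3 MN·m/kg
  option C: M = 13.6 MN·m/kg
  option U: M = 10.9 MN·m/kg
Highest index: option X.

option X, M = 27.9 MN·m/kg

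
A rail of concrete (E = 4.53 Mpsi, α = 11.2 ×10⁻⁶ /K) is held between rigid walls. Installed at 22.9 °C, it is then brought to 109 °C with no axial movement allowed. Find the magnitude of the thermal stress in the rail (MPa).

30.1 MPa

E = 4.53 Mpsi = 31.23 GPa.
ΔT = 86.10 K. Constrained thermal stress σ = E·α·ΔT = 31.23×10³ MPa × 11.2×10⁻⁶ × 86.10 = 30.1 MPa (compressive).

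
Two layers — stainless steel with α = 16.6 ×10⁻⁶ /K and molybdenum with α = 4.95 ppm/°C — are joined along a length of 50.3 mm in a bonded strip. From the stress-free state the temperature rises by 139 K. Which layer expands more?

stainless steel

α(stainless steel) = 16.6×10⁻⁶/K vs α(molybdenum) = 4.95×10⁻⁶/K.
Higher α expands more for the same ΔT: stainless steel.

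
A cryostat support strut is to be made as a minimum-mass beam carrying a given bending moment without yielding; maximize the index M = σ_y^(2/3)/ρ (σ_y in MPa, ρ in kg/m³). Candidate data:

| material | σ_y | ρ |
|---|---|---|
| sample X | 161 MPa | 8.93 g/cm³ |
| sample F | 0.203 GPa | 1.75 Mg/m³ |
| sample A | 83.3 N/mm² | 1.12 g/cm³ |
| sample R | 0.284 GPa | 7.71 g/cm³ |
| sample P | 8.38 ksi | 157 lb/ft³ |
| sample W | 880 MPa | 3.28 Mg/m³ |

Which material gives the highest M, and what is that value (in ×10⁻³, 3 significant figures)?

sample W, M = 28.0×10⁻³

Normalizing units and computing the index:
  sample X: σ_y = 161.0 MPa, ρ = 8930 kg/m³
  sample F: σ_y = 203.0 MPa, ρ = 1750 kg/m³
  sample A: σ_y = 83.30 MPa, ρ = 1120 kg/m³
  sample R: σ_y = 284.0 MPa, ρ = 7710 kg/m³
  sample P: σ_y = 57.78 MPa, ρ = 2515 kg/m³
  sample W: σ_y = 880.0 MPa, ρ = 3280 kg/m³
  sample W: M = 28.0×10⁻³
  sample F: M = 19.7×10⁻³
  sample A: M = 17.0×10⁻³
  sample P: M = 5.94×10⁻³
  sample R: M = 5.60×10⁻³
  sample X: M = 3.31×10⁻³
The maximum is for sample W.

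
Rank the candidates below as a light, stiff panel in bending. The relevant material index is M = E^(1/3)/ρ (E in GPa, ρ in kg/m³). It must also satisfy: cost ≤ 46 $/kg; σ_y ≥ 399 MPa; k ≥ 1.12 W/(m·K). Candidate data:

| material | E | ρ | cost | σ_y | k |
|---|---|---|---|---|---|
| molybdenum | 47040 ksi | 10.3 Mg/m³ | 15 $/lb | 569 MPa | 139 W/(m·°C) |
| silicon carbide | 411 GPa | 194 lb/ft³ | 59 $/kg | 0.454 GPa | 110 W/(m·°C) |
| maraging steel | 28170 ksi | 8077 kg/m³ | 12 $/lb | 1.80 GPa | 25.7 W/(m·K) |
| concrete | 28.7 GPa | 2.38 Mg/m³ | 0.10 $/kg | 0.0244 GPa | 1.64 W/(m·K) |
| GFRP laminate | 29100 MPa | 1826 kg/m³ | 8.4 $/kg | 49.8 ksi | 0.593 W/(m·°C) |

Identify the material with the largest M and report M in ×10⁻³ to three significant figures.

Screen on constraints: cost ≤ 46 $/kg; σ_y ≥ 399 MPa; k ≥ 1.12 W/(m·K). Survivors: molybdenum, maraging steel.
After converting to SI:
  molybdenum: E = 324.3 GPa, ρ = 10300 kg/m³
  maraging steel: E = 194.2 GPa, ρ = 8077 kg/m³
  maraging steel: M = 0.717×10⁻³
  molybdenum: M = 0.667×10⁻³
Maraging steel has the largest M.

maraging steel, M = 0.717×10⁻³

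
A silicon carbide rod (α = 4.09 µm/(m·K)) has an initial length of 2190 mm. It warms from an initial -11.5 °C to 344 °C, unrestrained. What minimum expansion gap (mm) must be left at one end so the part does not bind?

ΔT = 344 − (-11.5) = 355.5 K.
ΔL = α·L₀·ΔT = 4.09×10⁻⁶ × 2190 mm × 355.5 K = 3.18 mm.

3.18 mm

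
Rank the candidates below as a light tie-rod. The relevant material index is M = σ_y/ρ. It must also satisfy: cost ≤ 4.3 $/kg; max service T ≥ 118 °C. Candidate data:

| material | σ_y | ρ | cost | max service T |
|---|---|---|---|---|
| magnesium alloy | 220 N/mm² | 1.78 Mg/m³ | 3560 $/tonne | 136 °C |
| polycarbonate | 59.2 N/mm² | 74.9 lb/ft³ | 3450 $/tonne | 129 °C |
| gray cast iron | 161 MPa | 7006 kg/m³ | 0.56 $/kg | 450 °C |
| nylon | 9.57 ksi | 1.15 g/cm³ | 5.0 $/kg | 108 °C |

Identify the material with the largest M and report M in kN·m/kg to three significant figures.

Screen on constraints: cost ≤ 4.3 $/kg; max service T ≥ 118 °C. Survivors: magnesium alloy, polycarbonate, gray cast iron.
After converting to SI:
  magnesium alloy: σ_y = 220.0 MPa, ρ = 1780 kg/m³
  polycarbonate: σ_y = 59.20 MPa, ρ = 1200 kg/m³
  gray cast iron: σ_y = 161.0 MPa, ρ = 7006 kg/m³
  magnesium alloy: M = 124 kN·m/kg
  polycarbonate: M = 49.3 kN·m/kg
  gray cast iron: M = 23.0 kN·m/kg
The maximum is for magnesium alloy.

magnesium alloy, M = 124 kN·m/kg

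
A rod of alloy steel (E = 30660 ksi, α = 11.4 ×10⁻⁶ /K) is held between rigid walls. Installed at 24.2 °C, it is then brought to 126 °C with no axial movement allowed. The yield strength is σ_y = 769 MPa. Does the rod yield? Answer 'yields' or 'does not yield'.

E = 30660 ksi = 211.4 GPa.
ΔT = 101.8 K. Constrained thermal stress σ = E·α·ΔT = 211.4×10³ MPa × 11.4×10⁻⁶ × 101.8 = 245 MPa (compressive).
Compare to σ_y = 769 MPa: σ < σ_y, so it does not yield.

does not yield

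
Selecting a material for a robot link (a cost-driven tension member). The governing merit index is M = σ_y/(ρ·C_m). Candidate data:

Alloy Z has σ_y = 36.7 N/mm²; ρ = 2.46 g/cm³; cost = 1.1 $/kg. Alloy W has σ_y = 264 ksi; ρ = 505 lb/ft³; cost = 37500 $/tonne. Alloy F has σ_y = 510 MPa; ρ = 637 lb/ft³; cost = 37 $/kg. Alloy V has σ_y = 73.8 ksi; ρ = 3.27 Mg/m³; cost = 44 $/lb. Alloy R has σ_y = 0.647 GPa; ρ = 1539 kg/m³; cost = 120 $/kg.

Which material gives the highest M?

Convert each candidate to consistent units, then evaluate M:
  alloy Z: σ_y = 36.70 MPa, ρ = 2460 kg/m³, cost = 1.100 $/kg
  alloy W: σ_y = 1820 MPa, ρ = 8089 kg/m³, cost = 37.50 $/kg
  alloy F: σ_y = 510.0 MPa, ρ = 10200 kg/m³, cost = 37.00 $/kg
  alloy V: σ_y = 508.8 MPa, ρ = 3270 kg/m³, cost = 97.00 $/kg
  alloy R: σ_y = 647.0 MPa, ρ = 1539 kg/m³, cost = 120.0 $/kg
  alloy Z: M = 13.6 kN·m per $
  alloy W: M = 6.00 kN·m per $
  alloy R: M = 3.50 kN·m per $
  alloy V: M = 1.60 kN·m per $
  alloy F: M = 1.35 kN·m per $
Highest index: alloy Z.

alloy Z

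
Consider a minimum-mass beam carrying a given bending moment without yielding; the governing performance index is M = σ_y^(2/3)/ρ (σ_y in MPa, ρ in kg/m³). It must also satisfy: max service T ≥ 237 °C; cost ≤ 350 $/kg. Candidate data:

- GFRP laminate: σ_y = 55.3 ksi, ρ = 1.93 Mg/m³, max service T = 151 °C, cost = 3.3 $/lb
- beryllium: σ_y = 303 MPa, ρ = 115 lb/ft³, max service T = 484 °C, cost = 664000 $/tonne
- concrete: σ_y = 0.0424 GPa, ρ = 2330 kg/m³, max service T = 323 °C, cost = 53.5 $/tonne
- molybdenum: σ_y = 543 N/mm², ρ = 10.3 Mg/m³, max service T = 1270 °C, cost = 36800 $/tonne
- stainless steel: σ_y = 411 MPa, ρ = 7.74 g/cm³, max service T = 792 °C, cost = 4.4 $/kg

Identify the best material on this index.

stainless steel

Screen on constraints: max service T ≥ 237 °C; cost ≤ 350 $/kg. Survivors: concrete, molybdenum, stainless steel.
After converting to SI:
  concrete: σ_y = 42.40 MPa, ρ = 2330 kg/m³
  molybdenum: σ_y = 543.0 MPa, ρ = 10300 kg/m³
  stainless steel: σ_y = 411.0 MPa, ρ = 7740 kg/m³
  stainless steel: M = 7.14×10⁻³
  molybdenum: M = 6.46×10⁻³
  concrete: M = 5.22×10⁻³
Stainless steel has the largest M.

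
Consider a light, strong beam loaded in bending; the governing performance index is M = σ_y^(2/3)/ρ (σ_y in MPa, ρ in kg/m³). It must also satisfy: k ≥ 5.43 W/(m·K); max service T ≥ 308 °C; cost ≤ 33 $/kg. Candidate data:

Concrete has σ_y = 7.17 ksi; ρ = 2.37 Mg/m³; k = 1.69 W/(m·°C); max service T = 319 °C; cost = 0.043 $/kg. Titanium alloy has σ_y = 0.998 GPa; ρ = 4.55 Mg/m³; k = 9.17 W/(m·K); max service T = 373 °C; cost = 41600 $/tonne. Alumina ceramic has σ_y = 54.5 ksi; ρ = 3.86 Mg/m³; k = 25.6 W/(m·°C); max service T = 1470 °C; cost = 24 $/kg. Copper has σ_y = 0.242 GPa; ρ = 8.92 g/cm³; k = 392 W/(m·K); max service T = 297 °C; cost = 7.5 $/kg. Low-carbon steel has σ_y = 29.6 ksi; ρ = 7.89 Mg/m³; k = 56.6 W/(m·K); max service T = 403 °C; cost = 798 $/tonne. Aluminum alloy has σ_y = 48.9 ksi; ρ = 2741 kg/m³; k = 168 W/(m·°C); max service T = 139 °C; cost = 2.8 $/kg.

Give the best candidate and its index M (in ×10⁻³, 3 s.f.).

alumina ceramic, M = 13.5×10⁻³

Screen on constraints: k ≥ 5.43 W/(m·K); max service T ≥ 308 °C; cost ≤ 33 $/kg. Survivors: alumina ceramic, low-carbon steel.
In SI units:
  alumina ceramic: σ_y = 375.8 MPa, ρ = 3860 kg/m³
  low-carbon steel: σ_y = 204.1 MPa, ρ = 7890 kg/m³
  alumina ceramic: M = 13.5×10⁻³
  low-carbon steel: M = 4.39×10⁻³
Alumina ceramic ranks first.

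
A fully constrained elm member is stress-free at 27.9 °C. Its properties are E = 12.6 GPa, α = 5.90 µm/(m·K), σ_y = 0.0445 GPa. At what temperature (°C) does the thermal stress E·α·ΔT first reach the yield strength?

627 °C

σ_y = 0.0445 GPa = 44.50 MPa.
E·α·ΔT = 44.50 MPa ⇒ ΔT = 44.50 / (12.60×10³ × 5.90×10⁻⁶) = 598.6 K.
T = 27.9 + 598.6 = 626.5 °C.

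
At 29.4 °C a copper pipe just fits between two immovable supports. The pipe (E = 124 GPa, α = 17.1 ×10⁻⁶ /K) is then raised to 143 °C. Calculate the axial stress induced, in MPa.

241 MPa

ΔT = 113.6 K. Constrained thermal stress σ = E·α·ΔT = 124.0×10³ MPa × 17.1×10⁻⁶ × 113.6 = 241 MPa (compressive).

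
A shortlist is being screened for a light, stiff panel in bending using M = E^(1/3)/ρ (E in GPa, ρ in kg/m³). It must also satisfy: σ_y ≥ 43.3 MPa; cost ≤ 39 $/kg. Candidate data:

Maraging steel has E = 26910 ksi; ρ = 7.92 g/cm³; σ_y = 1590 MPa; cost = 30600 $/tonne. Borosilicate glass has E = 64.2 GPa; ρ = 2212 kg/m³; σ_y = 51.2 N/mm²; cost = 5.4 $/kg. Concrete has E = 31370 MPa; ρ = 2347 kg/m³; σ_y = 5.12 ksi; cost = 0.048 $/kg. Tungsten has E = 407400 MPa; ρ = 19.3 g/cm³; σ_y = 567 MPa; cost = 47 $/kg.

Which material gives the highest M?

borosilicate glass

Screen on constraints: σ_y ≥ 43.3 MPa; cost ≤ 39 $/kg. Survivors: maraging steel, borosilicate glass.
In SI units:
  maraging steel: E = 185.5 GPa, ρ = 7920 kg/m³
  borosilicate glass: E = 64.20 GPa, ρ = 2212 kg/m³
  borosilicate glass: M = 1.81×10⁻³
  maraging steel: M = 0.720×10⁻³
Borosilicate glass ranks first.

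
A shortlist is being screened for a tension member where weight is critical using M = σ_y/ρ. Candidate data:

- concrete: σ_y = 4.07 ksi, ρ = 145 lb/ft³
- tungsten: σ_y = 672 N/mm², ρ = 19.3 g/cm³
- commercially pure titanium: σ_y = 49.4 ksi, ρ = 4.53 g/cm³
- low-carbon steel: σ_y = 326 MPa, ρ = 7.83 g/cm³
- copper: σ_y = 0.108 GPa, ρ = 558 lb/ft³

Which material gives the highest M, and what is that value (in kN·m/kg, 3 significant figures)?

In SI units:
  concrete: σ_y = 28.06 MPa, ρ = 2323 kg/m³
  tungsten: σ_y = 672.0 MPa, ρ = 19300 kg/m³
  commercially pure titanium: σ_y = 340.6 MPa, ρ = 4530 kg/m³
  low-carbon steel: σ_y = 326.0 MPa, ρ = 7830 kg/m³
  copper: σ_y = 108.0 MPa, ρ = 8938 kg/m³
  commercially pure titanium: M = 75.2 kN·m/kg
  low-carbon steel: M = 41.6 kN·m/kg
  tungsten: M = 34.8 kN·m/kg
  copper: M = 12.1 kN·m/kg
  concrete: M = 12.1 kN·m/kg
Highest index: commercially pure titanium.

commercially pure titanium, M = 75.2 kN·m/kg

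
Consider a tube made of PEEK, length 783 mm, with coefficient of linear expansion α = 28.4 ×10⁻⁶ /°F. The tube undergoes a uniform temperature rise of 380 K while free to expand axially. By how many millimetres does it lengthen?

15.2 mm

Convert α: 28.4×10⁻⁶/°F × (9/5) = 51.1×10⁻⁶/K.
ΔL = α·L₀·ΔT = 51.1×10⁻⁶ × 783 mm × 380.0 K = 15.2 mm.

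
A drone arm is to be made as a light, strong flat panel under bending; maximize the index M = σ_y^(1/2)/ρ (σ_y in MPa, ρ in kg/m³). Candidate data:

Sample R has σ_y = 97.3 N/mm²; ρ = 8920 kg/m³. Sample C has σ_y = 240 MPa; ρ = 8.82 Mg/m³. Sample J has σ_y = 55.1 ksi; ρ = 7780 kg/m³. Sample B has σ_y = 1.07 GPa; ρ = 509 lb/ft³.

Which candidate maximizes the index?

sample B

After converting to SI:
  sample R: σ_y = 97.30 MPa, ρ = 8920 kg/m³
  sample C: σ_y = 240.0 MPa, ρ = 8820 kg/m³
  sample J: σ_y = 379.9 MPa, ρ = 7780 kg/m³
  sample B: σ_y = 1070 MPa, ρ = 8153 kg/m³
  sample B: M = 4.01×10⁻³
  sample J: M = 2.51×10⁻³
  sample C: M = 1.76×10⁻³
  sample R: M = 1.11×10⁻³
Highest index: sample B.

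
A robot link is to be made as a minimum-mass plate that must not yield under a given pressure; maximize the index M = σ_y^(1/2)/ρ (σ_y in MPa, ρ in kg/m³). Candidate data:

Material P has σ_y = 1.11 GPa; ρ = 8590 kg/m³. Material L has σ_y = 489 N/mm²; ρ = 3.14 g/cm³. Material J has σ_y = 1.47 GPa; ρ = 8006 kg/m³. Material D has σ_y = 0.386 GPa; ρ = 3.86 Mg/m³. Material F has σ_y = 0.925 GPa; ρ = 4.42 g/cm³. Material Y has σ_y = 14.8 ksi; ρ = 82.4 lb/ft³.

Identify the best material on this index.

material Y

After converting to SI:
  material P: σ_y = 1110 MPa, ρ = 8590 kg/m³
  material L: σ_y = 489.0 MPa, ρ = 3140 kg/m³
  material J: σ_y = 1470 MPa, ρ = 8006 kg/m³
  material D: σ_y = 386.0 MPa, ρ = 3860 kg/m³
  material F: σ_y = 925.0 MPa, ρ = 4420 kg/m³
  material Y: σ_y = 102.0 MPa, ρ = 1320 kg/m³
  material Y: M = 7.65×10⁻³
  material L: M = 7.04×10⁻³
  material F: M = 6.88×10⁻³
  material D: M = 5.09×10⁻³
  material J: M = 4.79×10⁻³
  material P: M = 3.88×10⁻³
Material Y has the largest M.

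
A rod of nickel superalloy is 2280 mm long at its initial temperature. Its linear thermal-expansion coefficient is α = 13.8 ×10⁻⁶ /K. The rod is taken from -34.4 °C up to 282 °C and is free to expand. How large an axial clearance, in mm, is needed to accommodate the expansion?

ΔT = 282 − (-34.4) = 316.4 K.
ΔL = α·L₀·ΔT = 13.8×10⁻⁶ × 2280 mm × 316.4 K = 9.96 mm.

9.96 mm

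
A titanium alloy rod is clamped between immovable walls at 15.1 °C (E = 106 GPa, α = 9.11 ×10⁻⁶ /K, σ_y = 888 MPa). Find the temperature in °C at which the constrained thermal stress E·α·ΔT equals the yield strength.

935 °C

E·α·ΔT = 888.0 MPa ⇒ ΔT = 888.0 / (106.0×10³ × 9.11×10⁻⁶) = 919.6 K.
T = 15.1 + 919.6 = 934.7 °C.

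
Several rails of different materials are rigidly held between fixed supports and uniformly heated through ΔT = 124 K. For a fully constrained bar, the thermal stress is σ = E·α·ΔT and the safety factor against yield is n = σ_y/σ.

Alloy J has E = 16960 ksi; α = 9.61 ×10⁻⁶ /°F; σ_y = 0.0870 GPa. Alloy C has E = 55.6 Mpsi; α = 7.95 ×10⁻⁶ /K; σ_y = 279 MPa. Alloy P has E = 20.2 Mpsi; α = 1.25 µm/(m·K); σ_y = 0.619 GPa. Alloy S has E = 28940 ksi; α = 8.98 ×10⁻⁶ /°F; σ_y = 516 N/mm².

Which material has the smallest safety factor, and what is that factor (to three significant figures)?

In consistent units (E in GPa, α in ×10⁻⁶/K, σ_y in MPa):
  alloy J: E = 116.9, α = 17.3, σ_y = 87.00 → σ = 251 MPa, n = 0.347
  alloy C: E = 383.3, α = 7.95, σ_y = 279.0 → σ = 378 MPa, n = 0.738
  alloy P: E = 139.3, α = 1.25, σ_y = 619.0 → σ = 21.6 MPa, n = 28.7
  alloy S: E = 199.5, α = 16.2, σ_y = 516.0 → σ = 400 MPa, n = 1.29
Alloy J has the lowest safety factor, n = 0.347.

alloy J, n = 0.347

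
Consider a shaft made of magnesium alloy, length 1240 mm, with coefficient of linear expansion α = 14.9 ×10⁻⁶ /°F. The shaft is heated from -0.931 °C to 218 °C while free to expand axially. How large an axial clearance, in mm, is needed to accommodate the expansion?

Convert α: 14.9×10⁻⁶/°F × (9/5) = 26.8×10⁻⁶/K.
ΔT = 218 − (-0.931) = 218.9 K.
ΔL = α·L₀·ΔT = 26.8×10⁻⁶ × 1240 mm × 218.9 K = 7.28 mm.

7.28 mm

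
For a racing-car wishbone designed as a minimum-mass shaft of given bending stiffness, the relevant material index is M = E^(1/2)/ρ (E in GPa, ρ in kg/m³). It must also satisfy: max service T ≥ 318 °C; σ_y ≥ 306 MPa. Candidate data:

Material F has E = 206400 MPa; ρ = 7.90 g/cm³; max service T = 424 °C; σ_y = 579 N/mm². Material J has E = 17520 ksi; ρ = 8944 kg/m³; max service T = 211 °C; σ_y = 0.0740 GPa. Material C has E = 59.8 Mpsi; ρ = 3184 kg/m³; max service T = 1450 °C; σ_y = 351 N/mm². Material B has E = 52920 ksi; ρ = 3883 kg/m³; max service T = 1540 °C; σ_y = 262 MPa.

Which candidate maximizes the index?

material C

Screen on constraints: max service T ≥ 318 °C; σ_y ≥ 306 MPa. Survivors: material F, material C.
Putting every candidate on a common basis:
  material F: E = 206.4 GPa, ρ = 7900 kg/m³
  material C: E = 412.3 GPa, ρ = 3184 kg/m³
  material C: M = 6.38×10⁻³
  material F: M = 1.82×10⁻³
Material C ranks first.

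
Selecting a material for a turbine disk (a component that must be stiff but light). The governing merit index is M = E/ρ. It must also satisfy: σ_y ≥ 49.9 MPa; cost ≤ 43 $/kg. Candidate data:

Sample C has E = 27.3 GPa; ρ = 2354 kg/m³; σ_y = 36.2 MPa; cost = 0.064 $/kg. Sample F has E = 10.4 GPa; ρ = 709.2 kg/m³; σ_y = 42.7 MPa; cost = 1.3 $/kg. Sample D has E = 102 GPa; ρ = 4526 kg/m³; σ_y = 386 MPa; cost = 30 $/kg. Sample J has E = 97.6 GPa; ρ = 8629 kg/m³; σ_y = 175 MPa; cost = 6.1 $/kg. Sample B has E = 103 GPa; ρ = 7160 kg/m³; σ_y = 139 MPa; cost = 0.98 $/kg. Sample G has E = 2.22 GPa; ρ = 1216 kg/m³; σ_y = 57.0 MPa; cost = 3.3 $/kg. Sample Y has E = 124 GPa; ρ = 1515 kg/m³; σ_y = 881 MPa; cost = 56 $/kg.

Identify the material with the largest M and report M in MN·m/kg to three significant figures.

Screen on constraints: σ_y ≥ 49.9 MPa; cost ≤ 43 $/kg. Survivors: sample D, sample J, sample B, sample G.
Evaluate M for each candidate:
  sample D: M = 22.5 MN·m/kg
  sample B: M = 14.4 MN·m/kg
  sample J: M = 11.3 MN·m/kg
  sample G: M = 1.83 MN·m/kg
Sample D has the largest M.

sample D, M = 22.5 MN·m/kg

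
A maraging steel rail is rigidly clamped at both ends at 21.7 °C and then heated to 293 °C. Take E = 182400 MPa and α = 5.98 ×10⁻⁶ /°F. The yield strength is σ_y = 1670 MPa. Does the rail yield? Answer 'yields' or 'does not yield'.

does not yield

E = 182400 MPa = 182.4 GPa.
α = 5.98×10⁻⁶/°F × 9/5 = 10.8×10⁻⁶/K.
ΔT = 271.3 K. Constrained thermal stress σ = E·α·ΔT = 182.4×10³ MPa × 10.8×10⁻⁶ × 271.3 = 533 MPa (compressive).
Compare to σ_y = 1670 MPa: σ < σ_y, so it does not yield.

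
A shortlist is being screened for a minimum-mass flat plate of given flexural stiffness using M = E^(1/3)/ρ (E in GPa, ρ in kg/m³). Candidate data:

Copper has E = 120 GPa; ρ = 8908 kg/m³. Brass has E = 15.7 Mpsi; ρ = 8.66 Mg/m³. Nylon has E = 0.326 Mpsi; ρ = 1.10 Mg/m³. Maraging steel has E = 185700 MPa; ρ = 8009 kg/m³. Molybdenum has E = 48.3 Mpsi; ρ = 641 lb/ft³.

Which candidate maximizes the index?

Normalizing units and computing the index:
  copper: E = 120.0 GPa, ρ = 8908 kg/m³
  brass: E = 108.2 GPa, ρ = 8660 kg/m³
  nylon: E = 2.248 GPa, ρ = 1100 kg/m³
  maraging steel: E = 185.7 GPa, ρ = 8009 kg/m³
  molybdenum: E = 333.0 GPa, ρ = 10270 kg/m³
  nylon: M = 1.19×10⁻³
  maraging steel: M = 0.712×10⁻³
  molybdenum: M = 0.675×10⁻³
  copper: M = 0.554×10⁻³
  brass: M = 0.550×10⁻³
Highest index: nylon.

nylon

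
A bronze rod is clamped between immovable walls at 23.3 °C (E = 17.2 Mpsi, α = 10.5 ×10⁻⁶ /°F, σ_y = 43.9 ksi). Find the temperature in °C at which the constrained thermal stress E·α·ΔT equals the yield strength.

E = 17.2 Mpsi = 118.6 GPa.
α = 10.5×10⁻⁶/°F × 9/5 = 18.9×10⁻⁶/K.
σ_y = 43.9 ksi = 302.7 MPa.
E·α·ΔT = 302.7 MPa ⇒ ΔT = 302.7 / (118.6×10³ × 18.9×10⁻⁶) = 135.0 K.
T = 23.3 + 135.0 = 158.3 °C.

158 °C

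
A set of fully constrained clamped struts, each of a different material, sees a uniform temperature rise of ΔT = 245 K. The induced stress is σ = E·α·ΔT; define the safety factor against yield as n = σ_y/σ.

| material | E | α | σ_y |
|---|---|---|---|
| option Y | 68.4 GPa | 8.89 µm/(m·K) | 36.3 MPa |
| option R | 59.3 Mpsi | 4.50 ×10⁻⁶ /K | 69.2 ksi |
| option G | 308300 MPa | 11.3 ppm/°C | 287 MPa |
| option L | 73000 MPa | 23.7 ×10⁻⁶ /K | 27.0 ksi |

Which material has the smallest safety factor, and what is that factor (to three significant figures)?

Converting E to GPa, α to ×10⁻⁶/K, σ_y to MPa, then σ and n for each:
  option Y: E = 68.40, α = 8.89, σ_y = 36.30 → σ = 149 MPa, n = 0.244
  option R: E = 408.9, α = 4.50, σ_y = 477.1 → σ = 451 MPa, n = 1.06
  option G: E = 308.3, α = 11.3, σ_y = 287.0 → σ = 854 MPa, n = 0.336
  option L: E = 73.00, α = 23.7, σ_y = 186.2 → σ = 424 MPa, n = 0.439
Smallest n: option Y with n = 0.244.

option Y, n = 0.244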